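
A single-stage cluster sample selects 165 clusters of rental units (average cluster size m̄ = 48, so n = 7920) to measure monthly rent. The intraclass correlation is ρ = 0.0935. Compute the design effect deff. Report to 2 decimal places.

5.39

deff = 1 + (48 − 1)·0.0935 = 1 + 4.3945 = 5.3945.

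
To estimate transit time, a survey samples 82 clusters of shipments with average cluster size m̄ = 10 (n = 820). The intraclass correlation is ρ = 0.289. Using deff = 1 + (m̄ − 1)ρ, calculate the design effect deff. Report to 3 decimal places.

deff = 1 + (10 − 1)·0.289 = 1 + 2.601 = 3.601.

3.601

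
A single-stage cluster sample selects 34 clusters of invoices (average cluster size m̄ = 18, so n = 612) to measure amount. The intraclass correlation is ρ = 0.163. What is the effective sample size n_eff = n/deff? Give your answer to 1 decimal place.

deff = 1 + (18 − 1)·0.163 = 1 + 2.771 = 3.771.
n_eff = 612 / 3.771 = 162.3.

162.3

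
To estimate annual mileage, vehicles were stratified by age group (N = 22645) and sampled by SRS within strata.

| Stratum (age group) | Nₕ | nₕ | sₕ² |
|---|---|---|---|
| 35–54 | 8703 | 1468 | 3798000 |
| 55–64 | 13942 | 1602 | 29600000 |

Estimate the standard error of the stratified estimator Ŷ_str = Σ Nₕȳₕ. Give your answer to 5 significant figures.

1.8280 × 10^6

Var(Ŷ_str) = Σₕ Nₕ²(1 − fₕ)sₕ²/nₕ.
35–54: 8703²·(1 − 1468/8703)·3798000/1468 = 1.6290575 × 10^11.
55–64: 13942²·(1 − 1602/13942)·29600000/1602 = 3.1788456 × 10^12.
Sum = 3.3417514 × 10^12.
SE = √(3.3417514 × 10^12) = 1.8280 × 10^6.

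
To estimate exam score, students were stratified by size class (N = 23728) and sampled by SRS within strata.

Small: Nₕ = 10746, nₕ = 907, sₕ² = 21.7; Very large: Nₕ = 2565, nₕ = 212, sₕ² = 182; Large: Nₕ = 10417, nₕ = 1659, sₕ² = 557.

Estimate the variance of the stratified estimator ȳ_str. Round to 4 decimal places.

Var(ȳ_str) = Σₕ Wₕ²(1 − fₕ)sₕ²/nₕ with Wₕ = Nₕ/N, N = 23728.
Small: Wₕ = 0.45288267; term = 0.45288267²·(1 − 0.08440350)·21.7/907 = 0.0044929127.
Very large: Wₕ = 0.10810013; term = 0.10810013²·(1 − 0.08265107)·182/212 = 0.0092028545.
Large: Wₕ = 0.43901719; term = 0.43901719²·(1 − 0.15925890)·557/1659 = 0.054404415.
Sum = 0.068100182.

0.0681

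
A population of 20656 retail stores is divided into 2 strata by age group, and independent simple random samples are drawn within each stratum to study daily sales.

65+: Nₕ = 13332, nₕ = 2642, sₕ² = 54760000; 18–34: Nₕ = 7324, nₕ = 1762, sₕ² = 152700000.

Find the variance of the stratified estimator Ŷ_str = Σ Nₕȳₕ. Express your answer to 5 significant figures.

Var(Ŷ_str) = Σₕ Nₕ²(1 − fₕ)sₕ²/nₕ.
65+: 13332²·(1 − 2642/13332)·54760000/2642 = 2.9539534 × 10^12.
18–34: 7324²·(1 − 1762/7324)·152700000/1762 = 3.5303068 × 10^12.
Sum = 6.4842602 × 10^12.

6.4843 × 10^12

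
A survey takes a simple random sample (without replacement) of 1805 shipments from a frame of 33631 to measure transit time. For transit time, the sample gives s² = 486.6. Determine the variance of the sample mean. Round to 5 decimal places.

0.25512

Under SRS without replacement, Var(ȳ) = (1 − f)·s²/n with f = n/N = 1805/33631 = 0.05367072.
Var(ȳ) = (1 − 0.05367072)·486.6/1805 = 0.94632928·0.26958449 = 0.25511569.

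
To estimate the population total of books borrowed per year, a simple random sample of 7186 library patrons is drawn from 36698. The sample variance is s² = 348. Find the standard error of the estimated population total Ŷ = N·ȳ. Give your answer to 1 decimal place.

Var(Ŷ) = N²·Var(ȳ) = N²·(1 − n/N)·s²/n.
f = 7186/36698 = 0.19581449; Var(ȳ) = 0.80418551·348/7186 = 0.038944692.
Var(Ŷ) = 36698² · 0.038944692 = 5.2448499 × 10^7.
SE(Ŷ) = √(5.2448499 × 10^7) = 7242.1.

7242.1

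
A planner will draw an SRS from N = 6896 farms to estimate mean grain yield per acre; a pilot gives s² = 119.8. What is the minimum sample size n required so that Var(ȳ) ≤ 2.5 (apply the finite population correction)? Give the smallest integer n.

Without fpc, n₀ = s²/D = 119.8/2.5 = 47.9200.
With fpc, (1 − n/N)·s²/n ≤ D requires n ≥ n₀/(1 + n₀/N) = 47.9200/(1 + 47.9200/6896) = 47.5893.
Rounding up, n = 48.

48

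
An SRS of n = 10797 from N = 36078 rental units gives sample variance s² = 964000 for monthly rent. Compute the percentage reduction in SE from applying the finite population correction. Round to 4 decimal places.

16.2903

f = n/N = 10797/36078 = 0.29926825.
SE_no-fpc = √(s²/n) = 9.4490243; SE_fpc = √((1−f)s²/n) = 7.9097519.
Ratio = √(1−f) = 0.83709722. Reduction = 100·(1 − 0.83709722) = 16.2903%.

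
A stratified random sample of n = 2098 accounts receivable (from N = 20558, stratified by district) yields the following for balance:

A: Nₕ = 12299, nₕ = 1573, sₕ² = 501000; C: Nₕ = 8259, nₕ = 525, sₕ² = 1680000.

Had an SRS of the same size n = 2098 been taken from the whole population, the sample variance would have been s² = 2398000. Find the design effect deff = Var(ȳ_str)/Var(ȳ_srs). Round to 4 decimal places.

0.5681

Var(ȳ_str) = Σ Wₕ²(1−fₕ)sₕ²/nₕ with Wₕ = Nₕ/20558:
  A: (12299/20558)²·(1−1573/12299)·501000/1573 = 99.415677
  C: (8259/20558)²·(1−525/8259)·1680000/525 = 483.63741
  → Var(ȳ_str) = 583.05309.
Var(ȳ_srs) = (1 − 2098/20558)·2398000/2098 = 1026.3477.
deff = 583.05309 / 1026.3477 = 0.5681.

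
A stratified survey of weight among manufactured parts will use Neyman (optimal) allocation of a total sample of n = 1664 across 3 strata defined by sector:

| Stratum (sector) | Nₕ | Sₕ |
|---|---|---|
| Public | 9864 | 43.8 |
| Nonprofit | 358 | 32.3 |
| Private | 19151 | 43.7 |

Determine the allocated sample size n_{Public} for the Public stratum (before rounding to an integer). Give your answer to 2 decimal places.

561.43

Neyman allocation: nₕ = n·NₕSₕ / Σⱼ NⱼSⱼ.
Σ NⱼSⱼ = 9864·43.8 + 358·32.3 + 19151·43.7 = 1.2805053 × 10^6.
n_{Public} = 1664·9864·43.8 / (1.2805053 × 10^6) = 561.43.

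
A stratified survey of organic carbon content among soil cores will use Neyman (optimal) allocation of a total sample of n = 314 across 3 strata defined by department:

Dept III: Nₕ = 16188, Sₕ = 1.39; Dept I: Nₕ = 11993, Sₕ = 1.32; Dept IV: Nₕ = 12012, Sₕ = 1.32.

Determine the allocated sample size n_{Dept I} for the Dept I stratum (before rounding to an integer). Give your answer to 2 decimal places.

Neyman allocation: nₕ = n·NₕSₕ / Σⱼ NⱼSⱼ.
Σ NⱼSⱼ = 16188·1.39 + 11993·1.32 + 12012·1.32 = 54187.92.
n_{Dept I} = 314·11993·1.32 / 54187.92 = 91.73.

91.73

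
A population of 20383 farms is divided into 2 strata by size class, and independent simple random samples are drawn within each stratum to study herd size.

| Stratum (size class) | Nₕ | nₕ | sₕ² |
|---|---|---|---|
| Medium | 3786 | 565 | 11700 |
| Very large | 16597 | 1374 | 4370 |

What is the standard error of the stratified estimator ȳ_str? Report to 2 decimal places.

1.59

Var(ȳ_str) = Σₕ Wₕ²(1 − fₕ)sₕ²/nₕ with Wₕ = Nₕ/N, N = 20383.
Medium: Wₕ = 0.18574302; term = 0.18574302²·(1 − 0.14923402)·11700/565 = 0.60781658.
Very large: Wₕ = 0.81425698; term = 0.81425698²·(1 − 0.08278605)·4370/1374 = 1.9341419.
Sum = 2.5419585.
SE = √(2.5419585) = 1.59.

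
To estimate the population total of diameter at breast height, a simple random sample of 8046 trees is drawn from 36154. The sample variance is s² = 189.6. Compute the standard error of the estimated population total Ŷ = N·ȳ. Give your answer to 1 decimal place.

Var(Ŷ) = N²·Var(ȳ) = N²·(1 − n/N)·s²/n.
f = 8046/36154 = 0.22254799; Var(ȳ) = 0.77745201·189.6/8046 = 0.018320271.
Var(Ŷ) = 36154² · 0.018320271 = 2.3946641 × 10^7.
SE(Ŷ) = √(2.3946641 × 10^7) = 4893.5.

4893.5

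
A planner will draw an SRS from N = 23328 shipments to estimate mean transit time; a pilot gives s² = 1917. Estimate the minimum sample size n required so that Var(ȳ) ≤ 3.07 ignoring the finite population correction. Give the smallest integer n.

Without fpc, n₀ = s²/D = 1917/3.07 = 624.4300.
Rounding up, n = 625.

625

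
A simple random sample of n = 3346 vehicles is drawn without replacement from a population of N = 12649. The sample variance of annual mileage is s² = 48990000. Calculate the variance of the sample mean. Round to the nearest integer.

Under SRS without replacement, Var(ȳ) = (1 − f)·s²/n with f = n/N = 3346/12649 = 0.26452684.
Var(ȳ) = (1 − 0.26452684)·48990000/3346 = 0.73547316·14641.363 = 10768.329.

10768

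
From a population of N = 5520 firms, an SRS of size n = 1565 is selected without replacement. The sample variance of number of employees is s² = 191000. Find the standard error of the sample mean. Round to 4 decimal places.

9.3511

Under SRS without replacement, Var(ȳ) = (1 − f)·s²/n with f = n/N = 1565/5520 = 0.28351449.
Var(ȳ) = (1 − 0.28351449)·191000/1565 = 0.71648551·122.04473 = 87.443279.
SE(ȳ) = √(87.443279) = 9.3511.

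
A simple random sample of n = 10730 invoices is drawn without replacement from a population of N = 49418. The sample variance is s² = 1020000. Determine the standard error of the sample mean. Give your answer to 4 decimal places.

Under SRS without replacement, Var(ȳ) = (1 − f)·s²/n with f = n/N = 10730/49418 = 0.21712736.
Var(ȳ) = (1 − 0.21712736)·1020000/10730 = 0.78287264·95.060578 = 74.420325.
SE(ȳ) = √(74.420325) = 8.6267.

8.6267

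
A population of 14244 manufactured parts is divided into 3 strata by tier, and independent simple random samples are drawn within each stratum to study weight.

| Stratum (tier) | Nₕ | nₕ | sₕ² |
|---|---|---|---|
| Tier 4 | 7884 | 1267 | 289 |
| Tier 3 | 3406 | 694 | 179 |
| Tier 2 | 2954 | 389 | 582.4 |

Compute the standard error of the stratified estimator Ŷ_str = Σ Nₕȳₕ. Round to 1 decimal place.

5062.2

Var(Ŷ_str) = Σₕ Nₕ²(1 − fₕ)sₕ²/nₕ.
Tier 4: 7884²·(1 − 1267/7884)·289/1267 = 1.1899507 × 10^7.
Tier 3: 3406²·(1 − 694/3406)·179/694 = 2.3824725 × 10^6.
Tier 2: 2954²·(1 − 389/2954)·582.4/389 = 1.1344089 × 10^7.
Sum = 2.5626069 × 10^7.
SE = √(2.5626069 × 10^7) = 5062.2.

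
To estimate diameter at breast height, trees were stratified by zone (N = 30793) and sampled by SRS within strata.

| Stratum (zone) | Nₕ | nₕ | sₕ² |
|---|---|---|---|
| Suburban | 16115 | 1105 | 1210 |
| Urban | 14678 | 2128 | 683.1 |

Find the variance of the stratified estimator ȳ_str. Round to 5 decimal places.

Var(ȳ_str) = Σₕ Wₕ²(1 − fₕ)sₕ²/nₕ with Wₕ = Nₕ/N, N = 30793.
Suburban: Wₕ = 0.52333323; term = 0.52333323²·(1 − 0.06856966)·1210/1105 = 0.27933805.
Urban: Wₕ = 0.47666677; term = 0.47666677²·(1 − 0.14497888)·683.1/2128 = 0.06236189.
Sum = 0.34169994.

0.34170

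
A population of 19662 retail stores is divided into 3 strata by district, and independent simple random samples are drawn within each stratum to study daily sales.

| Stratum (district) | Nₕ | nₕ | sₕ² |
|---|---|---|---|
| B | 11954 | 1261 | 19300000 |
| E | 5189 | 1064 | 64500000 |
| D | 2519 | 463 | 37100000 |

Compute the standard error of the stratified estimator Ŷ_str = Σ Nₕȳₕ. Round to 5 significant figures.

1.9154 × 10^6

Var(Ŷ_str) = Σₕ Nₕ²(1 − fₕ)sₕ²/nₕ.
B: 11954²·(1 − 1261/11954)·19300000/1261 = 1.9563882 × 10^12.
E: 5189²·(1 − 1064/5189)·64500000/1064 = 1.2975548 × 10^12.
D: 2519²·(1 − 463/2519)·37100000/463 = 4.1499627 × 10^11.
Sum = 3.6689393 × 10^12.
SE = √(3.6689393 × 10^12) = 1.9154 × 10^6.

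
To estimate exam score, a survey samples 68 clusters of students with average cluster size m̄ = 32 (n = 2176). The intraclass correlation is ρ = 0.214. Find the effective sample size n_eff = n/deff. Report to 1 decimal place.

deff = 1 + (32 − 1)·0.214 = 1 + 6.634 = 7.634.
n_eff = 2176 / 7.634 = 285.0.

285.0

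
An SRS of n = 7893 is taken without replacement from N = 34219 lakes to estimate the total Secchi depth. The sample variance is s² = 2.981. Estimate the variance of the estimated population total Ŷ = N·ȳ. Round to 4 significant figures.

340200

Var(Ŷ) = N²·Var(ȳ) = N²·(1 − n/N)·s²/n.
f = 7893/34219 = 0.23066133; Var(ȳ) = 0.76933867·2.981/7893 = 2.9056108 × 10^-4.
Var(Ŷ) = 34219² · (2.9056108 × 10^-4) = 340229.58.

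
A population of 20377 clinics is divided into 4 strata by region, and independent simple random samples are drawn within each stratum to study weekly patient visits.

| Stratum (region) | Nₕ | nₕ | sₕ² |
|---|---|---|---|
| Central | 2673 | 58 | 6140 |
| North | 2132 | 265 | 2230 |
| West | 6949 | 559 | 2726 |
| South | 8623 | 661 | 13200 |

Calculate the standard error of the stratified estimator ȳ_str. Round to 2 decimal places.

Var(ȳ_str) = Σₕ Wₕ²(1 − fₕ)sₕ²/nₕ with Wₕ = Nₕ/N, N = 20377.
Central: Wₕ = 0.13117731; term = 0.13117731²·(1 − 0.02169847)·6140/58 = 1.7820937.
North: Wₕ = 0.10462777; term = 0.10462777²·(1 − 0.12429644)·2230/265 = 0.080669621.
West: Wₕ = 0.34102174; term = 0.34102174²·(1 − 0.08044323)·2726/559 = 0.52150289.
South: Wₕ = 0.42317319; term = 0.42317319²·(1 − 0.07665546)·13200/661 = 3.3019656.
Sum = 5.6862318.
SE = √(5.6862318) = 2.38.

2.38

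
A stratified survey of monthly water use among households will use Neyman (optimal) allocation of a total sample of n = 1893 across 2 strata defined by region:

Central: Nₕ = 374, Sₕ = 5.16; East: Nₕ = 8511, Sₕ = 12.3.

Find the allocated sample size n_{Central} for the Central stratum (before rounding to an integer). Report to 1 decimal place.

34.3

Neyman allocation: nₕ = n·NₕSₕ / Σⱼ NⱼSⱼ.
Σ NⱼSⱼ = 374·5.16 + 8511·12.3 = 106615.14.
n_{Central} = 1893·374·5.16 / 106615.14 = 34.3.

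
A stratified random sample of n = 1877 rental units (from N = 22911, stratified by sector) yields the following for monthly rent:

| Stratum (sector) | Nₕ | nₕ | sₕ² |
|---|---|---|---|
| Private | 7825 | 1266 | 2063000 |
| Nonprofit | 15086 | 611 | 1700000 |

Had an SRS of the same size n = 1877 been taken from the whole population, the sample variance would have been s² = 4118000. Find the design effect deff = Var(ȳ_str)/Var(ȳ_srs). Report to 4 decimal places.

Var(ȳ_str) = Σ Wₕ²(1−fₕ)sₕ²/nₕ with Wₕ = Nₕ/22911:
  Private: (7825/22911)²·(1−1266/7825)·2063000/1266 = 159.33068
  Nonprofit: (15086/22911)²·(1−611/15086)·1700000/611 = 1157.4768
  → Var(ȳ_str) = 1316.8075.
Var(ȳ_srs) = (1 − 1877/22911)·4118000/1877 = 2014.1875.
deff = 1316.8075 / 2014.1875 = 0.6538.

0.6538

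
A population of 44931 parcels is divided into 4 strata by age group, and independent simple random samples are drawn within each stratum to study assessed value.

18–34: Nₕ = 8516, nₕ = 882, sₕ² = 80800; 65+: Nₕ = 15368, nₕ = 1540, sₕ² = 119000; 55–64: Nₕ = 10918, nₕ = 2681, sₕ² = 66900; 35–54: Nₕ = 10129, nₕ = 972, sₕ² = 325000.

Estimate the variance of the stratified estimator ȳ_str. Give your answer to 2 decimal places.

27.56

Var(ȳ_str) = Σₕ Wₕ²(1 − fₕ)sₕ²/nₕ with Wₕ = Nₕ/N, N = 44931.
18–34: Wₕ = 0.18953506; term = 0.18953506²·(1 − 0.10356975)·80800/882 = 2.9501114.
65+: Wₕ = 0.34203557; term = 0.34203557²·(1 − 0.10020822)·119000/1540 = 8.1341241.
55–64: Wₕ = 0.24299481; term = 0.24299481²·(1 − 0.24555779)·66900/2681 = 1.1116019.
35–54: Wₕ = 0.22543456; term = 0.22543456²·(1 − 0.09596209)·325000/972 = 15.361892.
Sum = 27.557729.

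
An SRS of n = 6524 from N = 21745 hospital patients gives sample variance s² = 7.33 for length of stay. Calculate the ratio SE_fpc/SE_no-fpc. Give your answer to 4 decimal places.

0.8366

f = n/N = 6524/21745 = 0.30002299.
SE_no-fpc = √(s²/n) = 0.033519305; SE_fpc = √((1−f)s²/n) = 0.028043802.
Ratio = √(1−f) = 0.83664629.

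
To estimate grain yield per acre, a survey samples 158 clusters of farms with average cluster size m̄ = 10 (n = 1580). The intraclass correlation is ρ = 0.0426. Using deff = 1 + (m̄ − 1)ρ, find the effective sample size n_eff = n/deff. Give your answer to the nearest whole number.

deff = 1 + (10 − 1)·0.0426 = 1 + 0.3834 = 1.3834.
n_eff = 1580 / 1.3834 = 1142.

1142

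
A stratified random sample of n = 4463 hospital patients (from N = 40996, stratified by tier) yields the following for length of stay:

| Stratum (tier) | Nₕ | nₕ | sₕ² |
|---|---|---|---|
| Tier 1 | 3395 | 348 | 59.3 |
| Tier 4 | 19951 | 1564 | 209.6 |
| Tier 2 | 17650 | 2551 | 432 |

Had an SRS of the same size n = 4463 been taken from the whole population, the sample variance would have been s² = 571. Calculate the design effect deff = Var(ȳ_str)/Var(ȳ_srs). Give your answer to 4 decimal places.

0.5013

Var(ȳ_str) = Σ Wₕ²(1−fₕ)sₕ²/nₕ with Wₕ = Nₕ/40996:
  Tier 1: (3395/40996)²·(1−348/3395)·59.3/348 = 0.0010488291
  Tier 4: (19951/40996)²·(1−1564/19951)·209.6/1564 = 0.02925143
  Tier 2: (17650/40996)²·(1−2551/17650)·432/2551 = 0.026852407
  → Var(ȳ_str) = 0.057152666.
Var(ȳ_srs) = (1 − 4463/40996)·571/4463 = 0.11401266.
deff = 0.057152666 / 0.11401266 = 0.5013.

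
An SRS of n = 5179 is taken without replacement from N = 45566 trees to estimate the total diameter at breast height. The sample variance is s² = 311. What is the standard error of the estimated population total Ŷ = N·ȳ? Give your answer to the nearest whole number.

10512

Var(Ŷ) = N²·Var(ȳ) = N²·(1 − n/N)·s²/n.
f = 5179/45566 = 0.11365931; Var(ȳ) = 0.88634069·311/5179 = 0.053224938.
Var(Ŷ) = 45566² · 0.053224938 = 1.1050883 × 10^8.
SE(Ŷ) = √(1.1050883 × 10^8) = 10512.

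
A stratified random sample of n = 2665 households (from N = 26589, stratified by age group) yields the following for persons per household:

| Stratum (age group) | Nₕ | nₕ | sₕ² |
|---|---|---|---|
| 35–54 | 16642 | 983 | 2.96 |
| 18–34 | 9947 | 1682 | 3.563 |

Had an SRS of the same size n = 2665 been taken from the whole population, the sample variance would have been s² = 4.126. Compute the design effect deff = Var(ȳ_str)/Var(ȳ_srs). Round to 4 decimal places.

Var(ȳ_str) = Σ Wₕ²(1−fₕ)sₕ²/nₕ with Wₕ = Nₕ/26589:
  35–54: (16642/26589)²·(1−983/16642)·2.96/983 = 0.0011099508
  18–34: (9947/26589)²·(1−1682/9947)·3.563/1682 = 2.4633198 × 10^-4
  → Var(ȳ_str) = 0.0013562828.
Var(ȳ_srs) = (1 − 2665/26589)·4.126/2665 = 0.0013930407.
deff = 0.0013562828 / 0.0013930407 = 0.9736.

0.9736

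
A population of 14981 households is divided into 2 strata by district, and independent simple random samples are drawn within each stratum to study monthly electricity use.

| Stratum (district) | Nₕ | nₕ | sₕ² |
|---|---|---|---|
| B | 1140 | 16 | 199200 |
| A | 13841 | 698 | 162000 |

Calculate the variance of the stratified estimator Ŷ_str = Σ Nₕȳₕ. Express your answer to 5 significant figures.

Var(Ŷ_str) = Σₕ Nₕ²(1 − fₕ)sₕ²/nₕ.
B: 1140²·(1 − 16/1140)·199200/16 = 1.5952932 × 10^10.
A: 13841²·(1 − 698/13841)·162000/698 = 4.2220325 × 10^10.
Sum = 5.8173257 × 10^10.

5.8173 × 10^10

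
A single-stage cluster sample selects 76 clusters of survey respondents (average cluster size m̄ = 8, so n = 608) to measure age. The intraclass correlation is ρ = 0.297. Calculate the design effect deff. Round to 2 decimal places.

3.08

deff = 1 + (8 − 1)·0.297 = 1 + 2.079 = 3.079.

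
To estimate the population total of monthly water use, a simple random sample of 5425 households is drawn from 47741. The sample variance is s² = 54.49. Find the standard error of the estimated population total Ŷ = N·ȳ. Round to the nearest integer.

Var(Ŷ) = N²·Var(ȳ) = N²·(1 − n/N)·s²/n.
f = 5425/47741 = 0.11363398; Var(ȳ) = 0.88636602·54.49/5425 = 0.0089028727.
Var(Ŷ) = 47741² · 0.0089028727 = 2.0291455 × 10^7.
SE(Ŷ) = √(2.0291455 × 10^7) = 4505.

4505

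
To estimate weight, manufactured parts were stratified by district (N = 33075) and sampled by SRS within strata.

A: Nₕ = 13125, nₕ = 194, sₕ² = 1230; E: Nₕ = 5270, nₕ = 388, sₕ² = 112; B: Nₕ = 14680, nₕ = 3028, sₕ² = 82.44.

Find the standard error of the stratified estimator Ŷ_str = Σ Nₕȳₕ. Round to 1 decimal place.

Var(Ŷ_str) = Σₕ Nₕ²(1 − fₕ)sₕ²/nₕ.
A: 13125²·(1 − 194/13125)·1230/194 = 1.0760558 × 10^9.
E: 5270²·(1 − 388/5270)·112/388 = 7.4266796 × 10^6.
B: 14680²·(1 − 3028/14680)·82.44/3028 = 4.6570258 × 10^6.
Sum = 1.0881395 × 10^9.
SE = √(1.0881395 × 10^9) = 32987.0.

32987.0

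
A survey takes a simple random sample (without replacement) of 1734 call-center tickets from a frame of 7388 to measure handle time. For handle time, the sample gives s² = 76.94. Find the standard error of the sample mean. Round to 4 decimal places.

0.1843

Under SRS without replacement, Var(ȳ) = (1 − f)·s²/n with f = n/N = 1734/7388 = 0.23470493.
Var(ȳ) = (1 − 0.23470493)·76.94/1734 = 0.76529507·0.044371396 = 0.03395721.
SE(ȳ) = √(0.03395721) = 0.1843.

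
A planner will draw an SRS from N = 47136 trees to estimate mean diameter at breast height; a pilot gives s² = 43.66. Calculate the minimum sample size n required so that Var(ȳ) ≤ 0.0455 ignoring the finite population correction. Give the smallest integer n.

Without fpc, n₀ = s²/D = 43.66/0.0455 = 959.5604.
Rounding up, n = 960.

960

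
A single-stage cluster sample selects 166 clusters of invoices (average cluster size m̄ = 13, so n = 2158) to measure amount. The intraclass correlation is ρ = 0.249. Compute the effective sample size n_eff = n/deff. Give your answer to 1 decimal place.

541.1

deff = 1 + (13 − 1)·0.249 = 1 + 2.988 = 3.988.
n_eff = 2158 / 3.988 = 541.1.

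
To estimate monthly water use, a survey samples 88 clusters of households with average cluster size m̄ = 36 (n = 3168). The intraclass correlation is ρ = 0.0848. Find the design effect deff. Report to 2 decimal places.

deff = 1 + (36 − 1)·0.0848 = 1 + 2.968 = 3.968.

3.97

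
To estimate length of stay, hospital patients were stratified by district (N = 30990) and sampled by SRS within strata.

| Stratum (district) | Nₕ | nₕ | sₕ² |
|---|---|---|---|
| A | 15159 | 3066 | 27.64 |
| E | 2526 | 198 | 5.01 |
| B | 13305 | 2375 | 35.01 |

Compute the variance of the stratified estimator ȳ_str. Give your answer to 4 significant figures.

0.004108

Var(ȳ_str) = Σₕ Wₕ²(1 − fₕ)sₕ²/nₕ with Wₕ = Nₕ/N, N = 30990.
A: Wₕ = 0.48915779; term = 0.48915779²·(1 − 0.20225609)·27.64/3066 = 0.0017207879.
E: Wₕ = 0.08151016; term = 0.08151016²·(1 − 0.07838480)·5.01/198 = 1.5493363 × 10^-4.
B: Wₕ = 0.42933204; term = 0.42933204²·(1 − 0.17850432)·35.01/2375 = 0.0022321346.
Sum = 0.0041078561.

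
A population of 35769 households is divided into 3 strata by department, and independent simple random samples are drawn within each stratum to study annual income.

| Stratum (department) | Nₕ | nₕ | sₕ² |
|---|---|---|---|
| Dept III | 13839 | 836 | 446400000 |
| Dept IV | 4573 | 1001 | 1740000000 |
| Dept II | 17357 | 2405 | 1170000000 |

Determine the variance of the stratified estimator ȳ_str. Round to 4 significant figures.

Var(ȳ_str) = Σₕ Wₕ²(1 − fₕ)sₕ²/nₕ with Wₕ = Nₕ/N, N = 35769.
Dept III: Wₕ = 0.38689927; term = 0.38689927²·(1 − 0.06040899)·446400000/836 = 75102.187.
Dept IV: Wₕ = 0.12784814; term = 0.12784814²·(1 − 0.21889351)·1740000000/1001 = 22192.909.
Dept II: Wₕ = 0.48525259; term = 0.48525259²·(1 − 0.13856081)·1170000000/2405 = 98680.453.
Sum = 195975.55.

196000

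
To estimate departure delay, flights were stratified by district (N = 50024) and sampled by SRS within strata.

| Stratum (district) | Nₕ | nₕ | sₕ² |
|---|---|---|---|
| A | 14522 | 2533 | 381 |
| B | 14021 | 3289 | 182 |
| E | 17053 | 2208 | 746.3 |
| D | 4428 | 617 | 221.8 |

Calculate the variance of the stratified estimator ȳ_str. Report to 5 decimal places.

Var(ȳ_str) = Σₕ Wₕ²(1 − fₕ)sₕ²/nₕ with Wₕ = Nₕ/N, N = 50024.
A: Wₕ = 0.29030066; term = 0.29030066²·(1 − 0.17442501)·381/2533 = 0.010465075.
B: Wₕ = 0.28028546; term = 0.28028546²·(1 − 0.23457671)·182/3289 = 0.0033274408.
E: Wₕ = 0.34089637; term = 0.34089637²·(1 − 0.12947868)·746.3/2208 = 0.034193105.
D: Wₕ = 0.08851751; term = 0.08851751²·(1 − 0.13934056)·221.8/617 = 0.0024241869.
Sum = 0.050409808.

0.05041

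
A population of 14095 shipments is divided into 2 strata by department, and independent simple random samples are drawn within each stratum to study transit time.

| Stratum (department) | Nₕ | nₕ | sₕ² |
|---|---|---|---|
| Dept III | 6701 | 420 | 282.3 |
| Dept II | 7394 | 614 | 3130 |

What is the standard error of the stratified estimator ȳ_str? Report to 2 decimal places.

Var(ȳ_str) = Σₕ Wₕ²(1 − fₕ)sₕ²/nₕ with Wₕ = Nₕ/N, N = 14095.
Dept III: Wₕ = 0.47541681; term = 0.47541681²·(1 − 0.06267721)·282.3/420 = 0.14239667.
Dept II: Wₕ = 0.52458319; term = 0.52458319²·(1 − 0.08304030)·3130/614 = 1.2863375.
Sum = 1.4287342.
SE = √(1.4287342) = 1.20.

1.20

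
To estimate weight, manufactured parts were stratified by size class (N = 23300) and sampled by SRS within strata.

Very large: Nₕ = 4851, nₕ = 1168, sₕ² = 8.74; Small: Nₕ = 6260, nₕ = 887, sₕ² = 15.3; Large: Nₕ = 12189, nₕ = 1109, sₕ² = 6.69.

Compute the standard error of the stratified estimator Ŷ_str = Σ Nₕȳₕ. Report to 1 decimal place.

1236.4

Var(Ŷ_str) = Σₕ Nₕ²(1 − fₕ)sₕ²/nₕ.
Very large: 4851²·(1 − 1168/4851)·8.74/1168 = 133690.82.
Small: 6260²·(1 − 887/6260)·15.3/887 = 580174.97.
Large: 12189²·(1 − 1109/12189)·6.69/1109 = 814708.8.
Sum = 1.5285746 × 10^6.
SE = √(1.5285746 × 10^6) = 1236.4.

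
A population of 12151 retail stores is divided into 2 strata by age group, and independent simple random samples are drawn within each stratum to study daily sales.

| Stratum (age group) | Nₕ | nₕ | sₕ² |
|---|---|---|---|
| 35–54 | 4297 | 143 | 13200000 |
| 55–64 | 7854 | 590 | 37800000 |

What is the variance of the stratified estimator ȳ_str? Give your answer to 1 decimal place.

Var(ȳ_str) = Σₕ Wₕ²(1 − fₕ)sₕ²/nₕ with Wₕ = Nₕ/N, N = 12151.
35–54: Wₕ = 0.35363345; term = 0.35363345²·(1 − 0.03327903)·13200000/143 = 11159.525.
55–64: Wₕ = 0.64636655; term = 0.64636655²·(1 − 0.07512096)·37800000/590 = 24756.114.
Sum = 35915.639.

35915.6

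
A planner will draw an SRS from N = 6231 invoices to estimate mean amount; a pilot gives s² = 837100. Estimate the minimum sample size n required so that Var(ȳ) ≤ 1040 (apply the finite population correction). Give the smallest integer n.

713

Without fpc, n₀ = s²/D = 837100/1040 = 804.9038.
With fpc, (1 − n/N)·s²/n ≤ D requires n ≥ n₀/(1 + n₀/N) = 804.9038/(1 + 804.9038/6231) = 712.8232.
Rounding up, n = 713.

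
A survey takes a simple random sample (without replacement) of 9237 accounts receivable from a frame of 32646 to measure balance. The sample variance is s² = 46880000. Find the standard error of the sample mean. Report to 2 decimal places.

Under SRS without replacement, Var(ȳ) = (1 − f)·s²/n with f = n/N = 9237/32646 = 0.28294431.
Var(ȳ) = (1 − 0.28294431)·46880000/9237 = 0.71705569·5075.2409 = 3639.2303.
SE(ȳ) = √(3639.2303) = 60.33.

60.33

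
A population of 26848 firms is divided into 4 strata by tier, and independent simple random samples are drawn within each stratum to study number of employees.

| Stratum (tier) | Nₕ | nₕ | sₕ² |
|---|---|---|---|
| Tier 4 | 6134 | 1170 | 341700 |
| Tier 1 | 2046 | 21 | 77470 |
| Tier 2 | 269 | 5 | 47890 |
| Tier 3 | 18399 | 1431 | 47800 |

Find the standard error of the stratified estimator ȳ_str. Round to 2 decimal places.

Var(ȳ_str) = Σₕ Wₕ²(1 − fₕ)sₕ²/nₕ with Wₕ = Nₕ/N, N = 26848.
Tier 4: Wₕ = 0.22847139; term = 0.22847139²·(1 − 0.19074014)·341700/1170 = 12.337035.
Tier 1: Wₕ = 0.07620679; term = 0.07620679²·(1 − 0.01026393)·77470/21 = 21.204158.
Tier 2: Wₕ = 0.01001937; term = 0.01001937²·(1 − 0.01858736)·47890/5 = 0.94364178.
Tier 3: Wₕ = 0.68530244; term = 0.68530244²·(1 − 0.07777597)·47800/1431 = 14.467359.
Sum = 48.952194.
SE = √(48.952194) = 7.00.

7.00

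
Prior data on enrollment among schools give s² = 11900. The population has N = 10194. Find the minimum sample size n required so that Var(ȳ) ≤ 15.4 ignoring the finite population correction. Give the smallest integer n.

Without fpc, n₀ = s²/D = 11900/15.4 = 772.7273.
Rounding up, n = 773.

773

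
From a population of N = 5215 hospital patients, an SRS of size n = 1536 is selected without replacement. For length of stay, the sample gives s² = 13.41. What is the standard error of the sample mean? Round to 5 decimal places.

Under SRS without replacement, Var(ȳ) = (1 − f)·s²/n with f = n/N = 1536/5215 = 0.29453500.
Var(ȳ) = (1 − 0.29453500)·13.41/1536 = 0.70546500·0.0087304687 = 0.0061590402.
SE(ȳ) = √(0.0061590402) = 0.07848.

0.07848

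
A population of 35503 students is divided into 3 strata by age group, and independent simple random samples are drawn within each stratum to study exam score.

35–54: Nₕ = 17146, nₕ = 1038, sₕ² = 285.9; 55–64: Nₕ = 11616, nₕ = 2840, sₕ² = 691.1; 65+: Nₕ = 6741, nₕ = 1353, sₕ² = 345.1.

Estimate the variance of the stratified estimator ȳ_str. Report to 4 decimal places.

Var(ȳ_str) = Σₕ Wₕ²(1 − fₕ)sₕ²/nₕ with Wₕ = Nₕ/N, N = 35503.
35–54: Wₕ = 0.48294510; term = 0.48294510²·(1 − 0.06053890)·285.9/1038 = 0.060351926.
55–64: Wₕ = 0.32718362; term = 0.32718362²·(1 − 0.24449036)·691.1/2840 = 0.019680932.
65+: Wₕ = 0.18987128; term = 0.18987128²·(1 − 0.20071206)·345.1/1353 = 0.0073496892.
Sum = 0.087382547.

0.0874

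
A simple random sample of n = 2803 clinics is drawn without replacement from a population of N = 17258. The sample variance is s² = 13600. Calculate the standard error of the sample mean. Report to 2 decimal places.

Under SRS without replacement, Var(ȳ) = (1 − f)·s²/n with f = n/N = 2803/17258 = 0.16241743.
Var(ȳ) = (1 − 0.16241743)·13600/2803 = 0.83758257·4.8519443 = 4.063904.
SE(ȳ) = √(4.063904) = 2.02.

2.02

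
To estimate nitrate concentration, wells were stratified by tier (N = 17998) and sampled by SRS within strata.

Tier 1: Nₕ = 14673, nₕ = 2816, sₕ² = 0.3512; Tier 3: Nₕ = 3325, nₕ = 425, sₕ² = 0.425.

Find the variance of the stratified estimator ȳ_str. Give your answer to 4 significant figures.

Var(ȳ_str) = Σₕ Wₕ²(1 − fₕ)sₕ²/nₕ with Wₕ = Nₕ/N, N = 17998.
Tier 1: Wₕ = 0.81525725; term = 0.81525725²·(1 − 0.19191713)·0.3512/2816 = 6.6983386 × 10^-5.
Tier 3: Wₕ = 0.18474275; term = 0.18474275²·(1 − 0.12781955)·0.425/425 = 2.9767417 × 10^-5.
Sum = 9.6750803 × 10^-5.

9.675 × 10^-5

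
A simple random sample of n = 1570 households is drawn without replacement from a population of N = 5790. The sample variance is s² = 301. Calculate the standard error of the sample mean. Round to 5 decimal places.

0.37381

Under SRS without replacement, Var(ȳ) = (1 − f)·s²/n with f = n/N = 1570/5790 = 0.27115717.
Var(ȳ) = (1 − 0.27115717)·301/1570 = 0.72884283·0.19171975 = 0.13973356.
SE(ȳ) = √(0.13973356) = 0.37381.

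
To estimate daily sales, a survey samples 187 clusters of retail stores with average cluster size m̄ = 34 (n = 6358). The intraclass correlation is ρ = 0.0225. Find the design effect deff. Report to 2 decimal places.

1.74

deff = 1 + (34 − 1)·0.0225 = 1 + 0.7425 = 1.7425.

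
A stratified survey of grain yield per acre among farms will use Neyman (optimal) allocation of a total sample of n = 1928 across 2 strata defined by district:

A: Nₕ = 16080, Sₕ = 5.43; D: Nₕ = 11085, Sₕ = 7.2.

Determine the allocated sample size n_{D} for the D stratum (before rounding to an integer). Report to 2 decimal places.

920.73

Neyman allocation: nₕ = n·NₕSₕ / Σⱼ NⱼSⱼ.
Σ NⱼSⱼ = 16080·5.43 + 11085·7.2 = 167126.4.
n_{D} = 1928·11085·7.2 / 167126.4 = 920.73.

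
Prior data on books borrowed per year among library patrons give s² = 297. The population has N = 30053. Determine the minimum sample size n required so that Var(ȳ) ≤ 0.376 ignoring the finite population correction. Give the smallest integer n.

Without fpc, n₀ = s²/D = 297/0.376 = 789.8936.
Rounding up, n = 790.

790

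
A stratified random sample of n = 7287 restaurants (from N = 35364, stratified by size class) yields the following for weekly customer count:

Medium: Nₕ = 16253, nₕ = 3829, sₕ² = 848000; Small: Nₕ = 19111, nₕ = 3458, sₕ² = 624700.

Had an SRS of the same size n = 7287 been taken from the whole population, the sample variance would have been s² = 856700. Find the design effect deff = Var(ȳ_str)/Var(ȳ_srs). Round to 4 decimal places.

Var(ȳ_str) = Σ Wₕ²(1−fₕ)sₕ²/nₕ with Wₕ = Nₕ/35364:
  Medium: (16253/35364)²·(1−3829/16253)·848000/3829 = 35.758781
  Small: (19111/35364)²·(1−3458/19111)·624700/3458 = 43.212038
  → Var(ȳ_str) = 78.970819.
Var(ȳ_srs) = (1 − 7287/35364)·856700/7287 = 93.340327.
deff = 78.970819 / 93.340327 = 0.8461.

0.8461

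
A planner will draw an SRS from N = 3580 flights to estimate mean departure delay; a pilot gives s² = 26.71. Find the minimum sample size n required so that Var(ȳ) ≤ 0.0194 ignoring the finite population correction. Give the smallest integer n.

1377

Without fpc, n₀ = s²/D = 26.71/0.0194 = 1376.8041.
Rounding up, n = 1377.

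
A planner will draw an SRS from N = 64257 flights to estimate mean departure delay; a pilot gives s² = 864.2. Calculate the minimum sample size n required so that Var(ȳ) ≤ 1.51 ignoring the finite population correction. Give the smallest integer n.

Without fpc, n₀ = s²/D = 864.2/1.51 = 572.3179.
Rounding up, n = 573.

573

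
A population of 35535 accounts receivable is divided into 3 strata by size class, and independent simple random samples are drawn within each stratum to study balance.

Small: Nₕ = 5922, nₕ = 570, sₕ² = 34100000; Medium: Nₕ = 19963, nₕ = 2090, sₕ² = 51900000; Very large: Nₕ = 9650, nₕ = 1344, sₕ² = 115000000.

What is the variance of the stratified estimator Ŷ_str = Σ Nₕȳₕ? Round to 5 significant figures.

1.7615 × 10^13

Var(Ŷ_str) = Σₕ Nₕ²(1 − fₕ)sₕ²/nₕ.
Small: 5922²·(1 − 570/5922)·34100000/570 = 1.8961122 × 10^12.
Medium: 19963²·(1 − 2090/19963)·51900000/2090 = 8.8602165 × 10^12.
Very large: 9650²·(1 − 1344/9650)·115000000/1344 = 6.8583211 × 10^12.
Sum = 1.761465 × 10^13.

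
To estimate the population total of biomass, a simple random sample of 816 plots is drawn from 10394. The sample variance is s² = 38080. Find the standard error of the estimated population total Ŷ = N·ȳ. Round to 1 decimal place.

68160.4

Var(Ŷ) = N²·Var(ȳ) = N²·(1 − n/N)·s²/n.
f = 816/10394 = 0.07850683; Var(ȳ) = 0.92149317·38080/816 = 43.003015.
Var(Ŷ) = 10394² · 43.003015 = 4.6458409 × 10^9.
SE(Ŷ) = √(4.6458409 × 10^9) = 68160.4.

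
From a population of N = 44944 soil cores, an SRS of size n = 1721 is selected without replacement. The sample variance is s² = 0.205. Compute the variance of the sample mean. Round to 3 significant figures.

1.15 × 10^-4

Under SRS without replacement, Var(ȳ) = (1 − f)·s²/n with f = n/N = 1721/44944 = 0.03829210.
Var(ȳ) = (1 − 0.03829210)·0.205/1721 = 0.96170790·1.1911679 × 10^-4 = 1.1455556 × 10^-4.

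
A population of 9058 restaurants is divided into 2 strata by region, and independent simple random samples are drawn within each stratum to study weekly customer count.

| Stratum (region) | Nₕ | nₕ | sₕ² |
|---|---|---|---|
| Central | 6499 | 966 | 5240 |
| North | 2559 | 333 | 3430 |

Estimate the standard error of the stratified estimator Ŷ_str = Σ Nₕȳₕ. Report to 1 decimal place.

Var(Ŷ_str) = Σₕ Nₕ²(1 − fₕ)sₕ²/nₕ.
Central: 6499²·(1 − 966/6499)·5240/966 = 1.9505692 × 10^8.
North: 2559²·(1 − 333/2559)·3430/333 = 5.8673951 × 10^7.
Sum = 2.5373087 × 10^8.
SE = √(2.5373087 × 10^8) = 15928.9.

15928.9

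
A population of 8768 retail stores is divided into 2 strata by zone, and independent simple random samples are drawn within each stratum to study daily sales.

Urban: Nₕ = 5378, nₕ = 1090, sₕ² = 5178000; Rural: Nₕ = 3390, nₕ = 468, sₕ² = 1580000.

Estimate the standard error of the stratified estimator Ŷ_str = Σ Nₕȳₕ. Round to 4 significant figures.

378100

Var(Ŷ_str) = Σₕ Nₕ²(1 − fₕ)sₕ²/nₕ.
Urban: 5378²·(1 − 1090/5378)·5178000/1090 = 1.0954968 × 10^11.
Rural: 3390²·(1 − 468/3390)·1580000/468 = 3.3441915 × 10^10.
Sum = 1.429916 × 10^11.
SE = √(1.429916 × 10^11) = 378100.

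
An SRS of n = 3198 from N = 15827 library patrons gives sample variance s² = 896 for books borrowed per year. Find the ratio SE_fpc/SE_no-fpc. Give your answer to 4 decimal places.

0.8933

f = n/N = 3198/15827 = 0.20205977.
SE_no-fpc = √(s²/n) = 0.5293157; SE_fpc = √((1−f)s²/n) = 0.47282448.
Ratio = √(1−f) = 0.89327500.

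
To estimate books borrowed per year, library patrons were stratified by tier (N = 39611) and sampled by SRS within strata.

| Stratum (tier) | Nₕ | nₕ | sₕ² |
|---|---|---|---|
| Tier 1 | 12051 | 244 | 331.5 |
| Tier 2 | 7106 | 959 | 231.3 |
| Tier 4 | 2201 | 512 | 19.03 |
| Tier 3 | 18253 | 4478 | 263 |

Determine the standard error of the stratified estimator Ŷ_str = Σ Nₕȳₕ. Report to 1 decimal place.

Var(Ŷ_str) = Σₕ Nₕ²(1 − fₕ)sₕ²/nₕ.
Tier 1: 12051²·(1 − 244/12051)·331.5/244 = 1.9331091 × 10^8.
Tier 2: 7106²·(1 − 959/7106)·231.3/959 = 1.0535264 × 10^7.
Tier 4: 2201²·(1 − 512/2201)·19.03/512 = 138171.51.
Tier 3: 18253²·(1 − 4478/18253)·263/4478 = 1.4767178 × 10^7.
Sum = 2.1875152 × 10^8.
SE = √(2.1875152 × 10^8) = 14790.3.

14790.3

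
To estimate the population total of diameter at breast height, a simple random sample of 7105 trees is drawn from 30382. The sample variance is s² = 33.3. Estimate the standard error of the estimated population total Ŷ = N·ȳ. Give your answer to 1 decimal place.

1820.6

Var(Ŷ) = N²·Var(ȳ) = N²·(1 − n/N)·s²/n.
f = 7105/30382 = 0.23385557; Var(ȳ) = 0.76614443·33.3/7105 = 0.0035907965.
Var(Ŷ) = 30382² · 0.0035907965 = 3.3145419 × 10^6.
SE(Ŷ) = √(3.3145419 × 10^6) = 1820.6.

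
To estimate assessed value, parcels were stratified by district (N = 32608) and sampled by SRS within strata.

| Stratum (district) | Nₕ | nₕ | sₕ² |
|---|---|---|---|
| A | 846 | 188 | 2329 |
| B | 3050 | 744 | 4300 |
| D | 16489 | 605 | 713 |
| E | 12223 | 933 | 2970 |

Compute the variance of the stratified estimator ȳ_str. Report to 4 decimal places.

0.7482

Var(ȳ_str) = Σₕ Wₕ²(1 − fₕ)sₕ²/nₕ with Wₕ = Nₕ/N, N = 32608.
A: Wₕ = 0.02594455; term = 0.02594455²·(1 − 0.22222222)·2329/188 = 0.0064857405.
B: Wₕ = 0.09353533; term = 0.09353533²·(1 − 0.24393443)·4300/744 = 0.03823018.
D: Wₕ = 0.50567345; term = 0.50567345²·(1 − 0.03669113)·713/605 = 0.29029532.
E: Wₕ = 0.37484666; term = 0.37484666²·(1 − 0.07633151)·2970/933 = 0.41314094.
Sum = 0.74815218.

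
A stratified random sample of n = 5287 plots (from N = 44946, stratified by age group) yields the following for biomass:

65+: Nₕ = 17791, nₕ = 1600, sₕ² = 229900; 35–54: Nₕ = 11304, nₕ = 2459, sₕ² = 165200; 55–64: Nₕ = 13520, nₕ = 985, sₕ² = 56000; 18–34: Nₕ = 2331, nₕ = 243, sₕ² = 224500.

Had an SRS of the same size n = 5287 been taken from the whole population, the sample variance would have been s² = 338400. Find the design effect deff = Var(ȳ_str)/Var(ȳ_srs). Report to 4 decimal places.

Var(ȳ_str) = Σ Wₕ²(1−fₕ)sₕ²/nₕ with Wₕ = Nₕ/44946:
  65+: (17791/44946)²·(1−1600/17791)·229900/1600 = 20.488536
  35–54: (11304/44946)²·(1−2459/11304)·165200/2459 = 3.3250594
  55–64: (13520/44946)²·(1−985/13520)·56000/985 = 4.7694767
  18–34: (2331/44946)²·(1−243/2331)·224500/243 = 2.2258749
  → Var(ȳ_str) = 30.808947.
Var(ȳ_srs) = (1 − 5287/44946)·338400/5287 = 56.477018.
deff = 30.808947 / 56.477018 = 0.5455.

0.5455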